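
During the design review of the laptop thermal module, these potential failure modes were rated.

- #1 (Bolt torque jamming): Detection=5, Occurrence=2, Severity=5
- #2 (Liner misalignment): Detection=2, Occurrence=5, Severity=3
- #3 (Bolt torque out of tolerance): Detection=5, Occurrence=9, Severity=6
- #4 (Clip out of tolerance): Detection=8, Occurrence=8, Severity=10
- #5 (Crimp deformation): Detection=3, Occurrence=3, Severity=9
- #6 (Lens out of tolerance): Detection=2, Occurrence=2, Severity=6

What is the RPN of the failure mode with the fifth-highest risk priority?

30

RPN = Severity × Occurrence × Detection:
  #1: 5 × 2 × 5 = 50
  #2: 3 × 5 × 2 = 30
  #3: 6 × 9 × 5 = 270
  #4: 10 × 8 × 8 = 640
  #5: 9 × 3 × 3 = 81
  #6: 6 × 2 × 2 = 24
Sorted descending: 640, 270, 81, 50, 30, 24.
The fifth-highest RPN is 30 (#2).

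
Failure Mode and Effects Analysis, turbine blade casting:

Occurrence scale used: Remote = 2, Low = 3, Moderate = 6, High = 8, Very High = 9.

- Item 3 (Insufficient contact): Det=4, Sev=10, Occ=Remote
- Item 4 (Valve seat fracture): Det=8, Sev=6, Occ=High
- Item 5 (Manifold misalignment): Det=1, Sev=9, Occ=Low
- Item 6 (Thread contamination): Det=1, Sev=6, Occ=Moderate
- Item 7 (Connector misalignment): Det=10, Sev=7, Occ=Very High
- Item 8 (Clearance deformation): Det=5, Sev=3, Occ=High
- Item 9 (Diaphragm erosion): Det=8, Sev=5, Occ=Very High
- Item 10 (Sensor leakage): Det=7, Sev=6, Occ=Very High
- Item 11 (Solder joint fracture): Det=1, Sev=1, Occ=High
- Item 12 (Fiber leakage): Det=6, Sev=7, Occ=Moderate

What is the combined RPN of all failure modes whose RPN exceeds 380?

RPN = Severity × Occurrence × Detection:
  Item 3: 10 × 2 × 4 = 80
  Item 4: 6 × 8 × 8 = 384
  Item 5: 9 × 3 × 1 = 27
  Item 6: 6 × 6 × 1 = 36
  Item 7: 7 × 9 × 10 = 630
  Item 8: 3 × 8 × 5 = 120
  Item 9: 5 × 9 × 8 = 360
  Item 10: 6 × 9 × 7 = 378
  Item 11: 1 × 8 × 1 = 8
  Item 12: 7 × 6 × 6 = 252
RPN > 380: Item 4 (384), Item 7 (630).
Sum: 384 + 630 = 1014.

1014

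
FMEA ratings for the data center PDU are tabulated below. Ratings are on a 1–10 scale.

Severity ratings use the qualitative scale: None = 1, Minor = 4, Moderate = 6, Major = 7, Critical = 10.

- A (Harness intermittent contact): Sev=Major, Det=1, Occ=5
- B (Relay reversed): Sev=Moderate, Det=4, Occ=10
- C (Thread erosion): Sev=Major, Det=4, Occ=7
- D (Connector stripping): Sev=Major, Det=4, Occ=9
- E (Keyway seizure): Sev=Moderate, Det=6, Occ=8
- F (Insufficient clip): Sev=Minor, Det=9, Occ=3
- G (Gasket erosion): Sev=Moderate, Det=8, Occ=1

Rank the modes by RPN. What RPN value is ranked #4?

RPN = Severity × Occurrence × Detection:
  A: 7 × 5 × 1 = 35
  B: 6 × 10 × 4 = 240
  C: 7 × 7 × 4 = 196
  D: 7 × 9 × 4 = 252
  E: 6 × 8 × 6 = 288
  F: 4 × 3 × 9 = 108
  G: 6 × 1 × 8 = 48
Sorted descending: 288, 252, 240, 196, 108, 48, 35.
The fourth-highest RPN is 196 (C).

196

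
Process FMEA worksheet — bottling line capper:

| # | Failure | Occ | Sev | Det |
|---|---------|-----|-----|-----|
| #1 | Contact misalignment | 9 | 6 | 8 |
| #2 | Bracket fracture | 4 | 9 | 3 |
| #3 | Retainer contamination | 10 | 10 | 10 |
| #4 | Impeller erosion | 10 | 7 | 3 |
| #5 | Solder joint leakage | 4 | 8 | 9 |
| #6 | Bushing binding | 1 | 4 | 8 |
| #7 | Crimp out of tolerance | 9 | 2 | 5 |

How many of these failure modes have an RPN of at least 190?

RPN = Severity × Occurrence × Detection:
  #1: 6 × 9 × 8 = 432
  #2: 9 × 4 × 3 = 108
  #3: 10 × 10 × 10 = 1000
  #4: 7 × 10 × 3 = 210
  #5: 8 × 4 × 9 = 288
  #6: 4 × 1 × 8 = 32
  #7: 2 × 9 × 5 = 90
Modes with RPN ≥ 190: #1 (432), #3 (1000), #4 (210), #5 (288) → 4.

4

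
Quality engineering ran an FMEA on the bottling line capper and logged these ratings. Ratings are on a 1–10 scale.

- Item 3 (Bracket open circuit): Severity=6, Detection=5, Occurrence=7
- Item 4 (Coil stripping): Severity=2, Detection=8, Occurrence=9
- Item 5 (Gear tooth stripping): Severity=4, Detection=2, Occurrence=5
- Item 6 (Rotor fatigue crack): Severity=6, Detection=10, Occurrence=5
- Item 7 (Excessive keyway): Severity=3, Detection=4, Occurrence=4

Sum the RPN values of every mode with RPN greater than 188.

RPN = Severity × Occurrence × Detection:
  Item 3: 6 × 7 × 5 = 210
  Item 4: 2 × 9 × 8 = 144
  Item 5: 4 × 5 × 2 = 40
  Item 6: 6 × 5 × 10 = 300
  Item 7: 3 × 4 × 4 = 48
RPN > 188: Item 3 (210), Item 6 (300).
Sum: 210 + 300 = 510.

510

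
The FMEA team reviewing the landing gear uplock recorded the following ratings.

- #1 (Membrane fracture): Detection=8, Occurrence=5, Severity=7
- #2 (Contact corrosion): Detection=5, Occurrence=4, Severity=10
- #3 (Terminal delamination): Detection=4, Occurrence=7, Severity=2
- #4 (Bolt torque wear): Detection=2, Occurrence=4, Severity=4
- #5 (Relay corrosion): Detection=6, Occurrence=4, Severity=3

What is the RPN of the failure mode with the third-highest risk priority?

RPN = Severity × Occurrence × Detection:
  #1: 7 × 5 × 8 = 280
  #2: 10 × 4 × 5 = 200
  #3: 2 × 7 × 4 = 56
  #4: 4 × 4 × 2 = 32
  #5: 3 × 4 × 6 = 72
Sorted descending: 280, 200, 72, 56, 32.
The third-highest RPN is 72 (#5).

72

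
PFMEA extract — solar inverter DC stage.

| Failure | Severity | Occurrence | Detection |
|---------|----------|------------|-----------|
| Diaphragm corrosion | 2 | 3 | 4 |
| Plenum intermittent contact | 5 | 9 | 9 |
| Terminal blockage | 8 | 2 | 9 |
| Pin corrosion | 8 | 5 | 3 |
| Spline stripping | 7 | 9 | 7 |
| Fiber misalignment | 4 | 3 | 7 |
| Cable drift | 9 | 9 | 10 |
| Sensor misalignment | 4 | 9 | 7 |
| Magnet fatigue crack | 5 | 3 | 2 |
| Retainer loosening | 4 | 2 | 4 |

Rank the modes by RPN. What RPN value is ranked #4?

RPN = Severity × Occurrence × Detection:
  Diaphragm corrosion: 2 × 3 × 4 = 24
  Plenum intermittent contact: 5 × 9 × 9 = 405
  Terminal blockage: 8 × 2 × 9 = 144
  Pin corrosion: 8 × 5 × 3 = 120
  Spline stripping: 7 × 9 × 7 = 441
  Fiber misalignment: 4 × 3 × 7 = 84
  Cable drift: 9 × 9 × 10 = 810
  Sensor misalignment: 4 × 9 × 7 = 252
  Magnet fatigue crack: 5 × 3 × 2 = 30
  Retainer loosening: 4 × 2 × 4 = 32
Sorted descending: 810, 441, 405, 252, 144, 120, 84, 32, 30, 24.
The fourth-highest RPN is 252 (Sensor misalignment).

252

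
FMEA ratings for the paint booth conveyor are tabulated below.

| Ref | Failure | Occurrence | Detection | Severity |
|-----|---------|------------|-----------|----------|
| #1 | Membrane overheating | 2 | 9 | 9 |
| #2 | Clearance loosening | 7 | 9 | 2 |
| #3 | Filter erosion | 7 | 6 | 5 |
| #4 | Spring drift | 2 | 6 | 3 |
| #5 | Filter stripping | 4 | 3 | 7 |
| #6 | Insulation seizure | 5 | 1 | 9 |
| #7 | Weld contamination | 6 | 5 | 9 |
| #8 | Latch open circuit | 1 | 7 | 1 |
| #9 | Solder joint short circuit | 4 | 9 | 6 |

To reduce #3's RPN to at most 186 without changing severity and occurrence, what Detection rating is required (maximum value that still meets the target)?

#3: S=5, O=7, D=6 → current RPN = 210.
Fixed product = 35. Need 35 × D ≤ 186, so D ≤ 186/35 = 5.31.
Maximum integer Detection rating = 5 (gives RPN 175; D=6 would give 210 > 186).

5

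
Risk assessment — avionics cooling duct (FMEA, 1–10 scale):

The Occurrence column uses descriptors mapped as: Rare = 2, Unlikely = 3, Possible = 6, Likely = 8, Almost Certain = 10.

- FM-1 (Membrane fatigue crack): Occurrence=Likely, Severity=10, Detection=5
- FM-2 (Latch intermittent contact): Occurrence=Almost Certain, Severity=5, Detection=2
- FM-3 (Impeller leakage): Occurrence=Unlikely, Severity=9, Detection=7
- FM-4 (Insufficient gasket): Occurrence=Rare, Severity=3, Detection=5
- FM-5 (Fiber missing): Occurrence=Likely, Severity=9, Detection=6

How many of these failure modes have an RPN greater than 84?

RPN = Severity × Occurrence × Detection:
  FM-1: 10 × 8 × 5 = 400
  FM-2: 5 × 10 × 2 = 100
  FM-3: 9 × 3 × 7 = 189
  FM-4: 3 × 2 × 5 = 30
  FM-5: 9 × 8 × 6 = 432
Modes with RPN > 84: FM-1 (400), FM-2 (100), FM-3 (189), FM-5 (432) → 4.

4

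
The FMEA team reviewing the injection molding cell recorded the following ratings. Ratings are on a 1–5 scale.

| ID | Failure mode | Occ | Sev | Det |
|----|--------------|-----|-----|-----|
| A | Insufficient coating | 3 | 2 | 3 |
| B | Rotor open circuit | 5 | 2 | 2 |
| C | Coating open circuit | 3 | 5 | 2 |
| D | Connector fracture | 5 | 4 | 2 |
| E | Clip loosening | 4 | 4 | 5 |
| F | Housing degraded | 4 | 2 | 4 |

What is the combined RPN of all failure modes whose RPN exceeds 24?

RPN = Severity × Occurrence × Detection:
  A: 2 × 3 × 3 = 18
  B: 2 × 5 × 2 = 20
  C: 5 × 3 × 2 = 30
  D: 4 × 5 × 2 = 40
  E: 4 × 4 × 5 = 80
  F: 2 × 4 × 4 = 32
RPN > 24: C (30), D (40), E (80), F (32).
Sum: 30 + 40 + 80 + 32 = 182.

182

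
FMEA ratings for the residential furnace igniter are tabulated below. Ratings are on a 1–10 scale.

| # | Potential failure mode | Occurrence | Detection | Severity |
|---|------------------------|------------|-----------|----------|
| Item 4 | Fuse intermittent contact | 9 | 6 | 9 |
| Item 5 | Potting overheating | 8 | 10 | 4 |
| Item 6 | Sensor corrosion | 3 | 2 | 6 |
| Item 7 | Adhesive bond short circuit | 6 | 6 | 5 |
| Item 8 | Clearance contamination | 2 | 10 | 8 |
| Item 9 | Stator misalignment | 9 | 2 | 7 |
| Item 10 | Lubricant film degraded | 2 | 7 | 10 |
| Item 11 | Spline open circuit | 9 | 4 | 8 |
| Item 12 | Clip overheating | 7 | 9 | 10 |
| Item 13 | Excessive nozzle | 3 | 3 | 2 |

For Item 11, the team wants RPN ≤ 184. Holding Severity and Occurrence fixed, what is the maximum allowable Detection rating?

Item 11: S=8, O=9, D=4 → current RPN = 288.
Fixed product = 72. Need 72 × D ≤ 184, so D ≤ 184/72 = 2.56.
Maximum integer Detection rating = 2 (gives RPN 144; D=3 would give 216 > 184).

2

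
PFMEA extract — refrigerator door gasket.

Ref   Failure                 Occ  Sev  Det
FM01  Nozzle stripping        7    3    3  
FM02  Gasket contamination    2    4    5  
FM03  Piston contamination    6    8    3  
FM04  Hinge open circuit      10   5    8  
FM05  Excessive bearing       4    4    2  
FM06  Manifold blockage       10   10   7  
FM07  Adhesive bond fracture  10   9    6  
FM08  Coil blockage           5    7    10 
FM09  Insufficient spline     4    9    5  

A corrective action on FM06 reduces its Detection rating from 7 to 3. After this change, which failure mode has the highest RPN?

FM07

RPN = Severity × Occurrence × Detection:
  FM01: 3 × 7 × 3 = 63
  FM02: 4 × 2 × 5 = 40
  FM03: 8 × 6 × 3 = 144
  FM04: 5 × 10 × 8 = 400
  FM05: 4 × 4 × 2 = 32
  FM06: 10 × 10 × 7 = 700
  FM07: 9 × 10 × 6 = 540
  FM08: 7 × 5 × 10 = 350
  FM09: 9 × 4 × 5 = 180
After action: FM06 → 10 × 10 × 3 = 300.
Revised RPNs: FM07=540, FM04=400, FM08=350, FM06=300, FM09=180, FM03=144, FM01=63, FM02=40, FM05=32.
Highest is now FM07 (540).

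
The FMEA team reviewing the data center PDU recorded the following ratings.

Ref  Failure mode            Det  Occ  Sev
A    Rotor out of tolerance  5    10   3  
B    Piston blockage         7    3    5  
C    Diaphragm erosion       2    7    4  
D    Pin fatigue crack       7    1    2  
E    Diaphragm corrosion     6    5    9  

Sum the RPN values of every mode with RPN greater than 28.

581

RPN = Severity × Occurrence × Detection:
  A: 3 × 10 × 5 = 150
  B: 5 × 3 × 7 = 105
  C: 4 × 7 × 2 = 56
  D: 2 × 1 × 7 = 14
  E: 9 × 5 × 6 = 270
RPN > 28: A (150), B (105), C (56), E (270).
Sum: 150 + 105 + 56 + 270 = 581.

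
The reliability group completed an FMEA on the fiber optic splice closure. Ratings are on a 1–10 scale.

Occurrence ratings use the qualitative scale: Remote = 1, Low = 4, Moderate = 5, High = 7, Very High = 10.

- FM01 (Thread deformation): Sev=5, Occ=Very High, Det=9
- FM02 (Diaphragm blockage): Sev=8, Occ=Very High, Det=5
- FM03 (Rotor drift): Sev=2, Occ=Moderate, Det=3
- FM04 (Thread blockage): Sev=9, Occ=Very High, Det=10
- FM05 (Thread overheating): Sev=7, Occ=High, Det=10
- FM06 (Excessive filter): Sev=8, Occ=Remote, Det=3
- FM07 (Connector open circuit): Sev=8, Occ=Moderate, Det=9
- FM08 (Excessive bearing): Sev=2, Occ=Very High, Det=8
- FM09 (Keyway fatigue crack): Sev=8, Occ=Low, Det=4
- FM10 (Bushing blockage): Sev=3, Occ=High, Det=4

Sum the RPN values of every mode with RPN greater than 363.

2240

RPN = Severity × Occurrence × Detection:
  FM01: 5 × 10 × 9 = 450
  FM02: 8 × 10 × 5 = 400
  FM03: 2 × 5 × 3 = 30
  FM04: 9 × 10 × 10 = 900
  FM05: 7 × 7 × 10 = 490
  FM06: 8 × 1 × 3 = 24
  FM07: 8 × 5 × 9 = 360
  FM08: 2 × 10 × 8 = 160
  FM09: 8 × 4 × 4 = 128
  FM10: 3 × 7 × 4 = 84
RPN > 363: FM01 (450), FM02 (400), FM04 (900), FM05 (490).
Sum: 450 + 400 + 900 + 490 = 2240.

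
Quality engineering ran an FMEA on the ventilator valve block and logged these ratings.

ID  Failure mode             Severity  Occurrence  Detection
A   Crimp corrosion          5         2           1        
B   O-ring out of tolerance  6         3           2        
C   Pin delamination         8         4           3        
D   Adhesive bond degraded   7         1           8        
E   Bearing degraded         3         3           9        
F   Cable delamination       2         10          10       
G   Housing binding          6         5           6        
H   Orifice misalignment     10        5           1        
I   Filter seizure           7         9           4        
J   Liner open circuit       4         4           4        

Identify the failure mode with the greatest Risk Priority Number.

RPN = Severity × Occurrence × Detection:
  A: 5 × 2 × 1 = 10
  B: 6 × 3 × 2 = 36
  C: 8 × 4 × 3 = 96
  D: 7 × 1 × 8 = 56
  E: 3 × 3 × 9 = 81
  F: 2 × 10 × 10 = 200
  G: 6 × 5 × 6 = 180
  H: 10 × 5 × 1 = 50
  I: 7 × 9 × 4 = 252
  J: 4 × 4 × 4 = 64
Highest RPN is 252 → I.

I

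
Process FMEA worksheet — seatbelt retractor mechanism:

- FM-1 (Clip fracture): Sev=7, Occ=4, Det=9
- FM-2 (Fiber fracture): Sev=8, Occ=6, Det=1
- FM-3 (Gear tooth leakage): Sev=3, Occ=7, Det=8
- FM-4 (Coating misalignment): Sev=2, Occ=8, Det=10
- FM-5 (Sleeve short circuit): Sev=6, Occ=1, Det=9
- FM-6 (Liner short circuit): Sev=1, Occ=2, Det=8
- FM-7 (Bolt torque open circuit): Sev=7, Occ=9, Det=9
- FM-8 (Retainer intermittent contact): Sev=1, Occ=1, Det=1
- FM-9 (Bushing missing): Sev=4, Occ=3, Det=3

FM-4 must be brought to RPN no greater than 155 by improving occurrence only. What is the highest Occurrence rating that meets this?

7

FM-4: S=2, O=8, D=10 → current RPN = 160.
Fixed product = 20. Need 20 × O ≤ 155, so O ≤ 155/20 = 7.75.
Maximum integer Occurrence rating = 7 (gives RPN 140; O=8 would give 160 > 155).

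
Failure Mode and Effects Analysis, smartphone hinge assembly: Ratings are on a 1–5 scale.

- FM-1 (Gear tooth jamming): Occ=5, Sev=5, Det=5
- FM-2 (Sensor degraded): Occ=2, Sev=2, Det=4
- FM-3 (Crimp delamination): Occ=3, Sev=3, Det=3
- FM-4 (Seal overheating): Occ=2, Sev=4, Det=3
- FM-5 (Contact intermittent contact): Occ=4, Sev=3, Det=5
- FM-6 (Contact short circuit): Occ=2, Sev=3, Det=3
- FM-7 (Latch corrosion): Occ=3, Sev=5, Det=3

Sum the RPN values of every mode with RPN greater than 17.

RPN = Severity × Occurrence × Detection:
  FM-1: 5 × 5 × 5 = 125
  FM-2: 2 × 2 × 4 = 16
  FM-3: 3 × 3 × 3 = 27
  FM-4: 4 × 2 × 3 = 24
  FM-5: 3 × 4 × 5 = 60
  FM-6: 3 × 2 × 3 = 18
  FM-7: 5 × 3 × 3 = 45
RPN > 17: FM-1 (125), FM-3 (27), FM-4 (24), FM-5 (60), FM-6 (18), FM-7 (45).
Sum: 125 + 27 + 24 + 60 + 18 + 45 = 299.

299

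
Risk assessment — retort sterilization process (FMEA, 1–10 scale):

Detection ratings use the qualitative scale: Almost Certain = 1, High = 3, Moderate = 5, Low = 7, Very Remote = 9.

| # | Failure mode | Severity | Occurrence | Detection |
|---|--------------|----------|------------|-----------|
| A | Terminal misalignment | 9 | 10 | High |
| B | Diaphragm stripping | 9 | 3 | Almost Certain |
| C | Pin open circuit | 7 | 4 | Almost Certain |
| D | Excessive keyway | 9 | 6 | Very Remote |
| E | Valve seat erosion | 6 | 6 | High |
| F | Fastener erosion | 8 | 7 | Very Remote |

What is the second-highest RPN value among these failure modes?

486

RPN = Severity × Occurrence × Detection:
  A: 9 × 10 × 3 = 270
  B: 9 × 3 × 1 = 27
  C: 7 × 4 × 1 = 28
  D: 9 × 6 × 9 = 486
  E: 6 × 6 × 3 = 108
  F: 8 × 7 × 9 = 504
Sorted descending: 504, 486, 270, 108, 28, 27.
The second-highest RPN is 486 (D).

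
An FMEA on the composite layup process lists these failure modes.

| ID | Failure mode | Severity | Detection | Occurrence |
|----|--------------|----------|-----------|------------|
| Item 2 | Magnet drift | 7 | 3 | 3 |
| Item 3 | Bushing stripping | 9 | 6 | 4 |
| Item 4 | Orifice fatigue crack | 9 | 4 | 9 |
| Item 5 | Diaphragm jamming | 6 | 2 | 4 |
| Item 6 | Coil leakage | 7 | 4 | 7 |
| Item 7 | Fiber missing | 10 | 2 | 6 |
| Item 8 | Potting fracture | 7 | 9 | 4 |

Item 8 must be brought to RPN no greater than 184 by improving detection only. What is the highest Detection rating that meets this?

Item 8: S=7, O=4, D=9 → current RPN = 252.
Fixed product = 28. Need 28 × D ≤ 184, so D ≤ 184/28 = 6.57.
Maximum integer Detection rating = 6 (gives RPN 168; D=7 would give 196 > 184).

6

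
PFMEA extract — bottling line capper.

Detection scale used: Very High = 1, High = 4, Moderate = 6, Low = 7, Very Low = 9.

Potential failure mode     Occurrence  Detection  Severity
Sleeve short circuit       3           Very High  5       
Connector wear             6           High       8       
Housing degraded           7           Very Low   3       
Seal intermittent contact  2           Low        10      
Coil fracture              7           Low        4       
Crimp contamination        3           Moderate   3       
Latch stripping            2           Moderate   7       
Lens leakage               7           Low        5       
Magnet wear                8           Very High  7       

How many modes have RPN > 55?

7

RPN = Severity × Occurrence × Detection:
  Sleeve short circuit: 5 × 3 × 1 = 15
  Connector wear: 8 × 6 × 4 = 192
  Housing degraded: 3 × 7 × 9 = 189
  Seal intermittent contact: 10 × 2 × 7 = 140
  Coil fracture: 4 × 7 × 7 = 196
  Crimp contamination: 3 × 3 × 6 = 54
  Latch stripping: 7 × 2 × 6 = 84
  Lens leakage: 5 × 7 × 7 = 245
  Magnet wear: 7 × 8 × 1 = 56
Modes with RPN > 55: Connector wear (192), Housing degraded (189), Seal intermittent contact (140), Coil fracture (196), Latch stripping (84), Lens leakage (245), Magnet wear (56) → 7.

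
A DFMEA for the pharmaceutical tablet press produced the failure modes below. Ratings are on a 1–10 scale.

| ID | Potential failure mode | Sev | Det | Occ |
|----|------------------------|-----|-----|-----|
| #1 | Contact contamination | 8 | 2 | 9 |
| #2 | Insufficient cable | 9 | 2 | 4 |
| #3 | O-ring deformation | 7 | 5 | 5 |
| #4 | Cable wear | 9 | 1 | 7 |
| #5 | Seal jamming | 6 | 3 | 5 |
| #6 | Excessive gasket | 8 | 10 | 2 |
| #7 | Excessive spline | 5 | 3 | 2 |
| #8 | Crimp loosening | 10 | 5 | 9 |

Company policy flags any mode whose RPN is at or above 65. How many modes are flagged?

RPN = Severity × Occurrence × Detection:
  #1: 8 × 9 × 2 = 144
  #2: 9 × 4 × 2 = 72
  #3: 7 × 5 × 5 = 175
  #4: 9 × 7 × 1 = 63
  #5: 6 × 5 × 3 = 90
  #6: 8 × 2 × 10 = 160
  #7: 5 × 2 × 3 = 30
  #8: 10 × 9 × 5 = 450
Modes with RPN ≥ 65: #1 (144), #2 (72), #3 (175), #5 (90), #6 (160), #8 (450) → 6.

6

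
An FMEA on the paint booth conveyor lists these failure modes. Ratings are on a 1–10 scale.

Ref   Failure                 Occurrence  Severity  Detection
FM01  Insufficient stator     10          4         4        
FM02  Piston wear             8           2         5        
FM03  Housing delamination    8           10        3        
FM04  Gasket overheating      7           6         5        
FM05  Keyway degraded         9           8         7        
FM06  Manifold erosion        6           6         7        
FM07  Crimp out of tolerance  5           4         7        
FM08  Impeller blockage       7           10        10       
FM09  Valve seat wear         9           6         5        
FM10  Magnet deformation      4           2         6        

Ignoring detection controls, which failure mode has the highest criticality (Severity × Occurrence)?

FM03

Criticality = Severity × Occurrence:
  FM01: 4 × 10 = 40
  FM02: 2 × 8 = 16
  FM03: 10 × 8 = 80
  FM04: 6 × 7 = 42
  FM05: 8 × 9 = 72
  FM06: 6 × 6 = 36
  FM07: 4 × 5 = 20
  FM08: 10 × 7 = 70
  FM09: 6 × 9 = 54
  FM10: 2 × 4 = 8
Highest criticality is 80 → FM03.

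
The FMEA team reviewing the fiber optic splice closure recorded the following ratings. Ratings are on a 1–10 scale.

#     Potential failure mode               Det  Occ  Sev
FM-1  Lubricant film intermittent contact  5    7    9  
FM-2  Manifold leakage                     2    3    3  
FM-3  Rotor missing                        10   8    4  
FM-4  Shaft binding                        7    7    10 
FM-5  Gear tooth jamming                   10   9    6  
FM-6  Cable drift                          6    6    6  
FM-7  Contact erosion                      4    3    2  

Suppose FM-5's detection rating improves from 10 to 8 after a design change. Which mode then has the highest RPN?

RPN = Severity × Occurrence × Detection:
  FM-1: 9 × 7 × 5 = 315
  FM-2: 3 × 3 × 2 = 18
  FM-3: 4 × 8 × 10 = 320
  FM-4: 10 × 7 × 7 = 490
  FM-5: 6 × 9 × 10 = 540
  FM-6: 6 × 6 × 6 = 216
  FM-7: 2 × 3 × 4 = 24
After action: FM-5 → 6 × 9 × 8 = 432.
Revised RPNs: FM-4=490, FM-5=432, FM-3=320, FM-1=315, FM-6=216, FM-7=24, FM-2=18.
Highest is now FM-4 (490).

FM-4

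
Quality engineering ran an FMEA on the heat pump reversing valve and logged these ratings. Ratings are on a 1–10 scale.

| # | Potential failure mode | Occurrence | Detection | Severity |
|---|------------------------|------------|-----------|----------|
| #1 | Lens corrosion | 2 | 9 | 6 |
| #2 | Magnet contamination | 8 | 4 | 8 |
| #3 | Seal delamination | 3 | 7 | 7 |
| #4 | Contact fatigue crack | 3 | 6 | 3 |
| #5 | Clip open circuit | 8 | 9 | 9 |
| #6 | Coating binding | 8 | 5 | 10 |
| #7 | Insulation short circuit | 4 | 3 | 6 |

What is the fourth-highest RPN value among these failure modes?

147

RPN = Severity × Occurrence × Detection:
  #1: 6 × 2 × 9 = 108
  #2: 8 × 8 × 4 = 256
  #3: 7 × 3 × 7 = 147
  #4: 3 × 3 × 6 = 54
  #5: 9 × 8 × 9 = 648
  #6: 10 × 8 × 5 = 400
  #7: 6 × 4 × 3 = 72
Sorted descending: 648, 400, 256, 147, 108, 72, 54.
The fourth-highest RPN is 147 (#3).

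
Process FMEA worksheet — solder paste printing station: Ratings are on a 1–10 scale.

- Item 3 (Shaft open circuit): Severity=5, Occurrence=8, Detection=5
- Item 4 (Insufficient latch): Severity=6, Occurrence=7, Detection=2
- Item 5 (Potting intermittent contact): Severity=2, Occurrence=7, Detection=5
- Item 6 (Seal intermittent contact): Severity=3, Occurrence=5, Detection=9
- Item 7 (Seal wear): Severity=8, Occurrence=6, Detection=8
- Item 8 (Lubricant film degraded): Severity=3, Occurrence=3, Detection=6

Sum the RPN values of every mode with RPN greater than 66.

RPN = Severity × Occurrence × Detection:
  Item 3: 5 × 8 × 5 = 200
  Item 4: 6 × 7 × 2 = 84
  Item 5: 2 × 7 × 5 = 70
  Item 6: 3 × 5 × 9 = 135
  Item 7: 8 × 6 × 8 = 384
  Item 8: 3 × 3 × 6 = 54
RPN > 66: Item 3 (200), Item 4 (84), Item 5 (70), Item 6 (135), Item 7 (384).
Sum: 200 + 84 + 70 + 135 + 384 = 873.

873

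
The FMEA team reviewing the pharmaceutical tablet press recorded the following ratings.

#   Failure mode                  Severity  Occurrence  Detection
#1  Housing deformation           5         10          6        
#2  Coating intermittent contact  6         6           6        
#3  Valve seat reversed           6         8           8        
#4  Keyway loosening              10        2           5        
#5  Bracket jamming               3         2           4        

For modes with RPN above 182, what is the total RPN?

RPN = Severity × Occurrence × Detection:
  #1: 5 × 10 × 6 = 300
  #2: 6 × 6 × 6 = 216
  #3: 6 × 8 × 8 = 384
  #4: 10 × 2 × 5 = 100
  #5: 3 × 2 × 4 = 24
RPN > 182: #1 (300), #2 (216), #3 (384).
Sum: 300 + 216 + 384 = 900.

900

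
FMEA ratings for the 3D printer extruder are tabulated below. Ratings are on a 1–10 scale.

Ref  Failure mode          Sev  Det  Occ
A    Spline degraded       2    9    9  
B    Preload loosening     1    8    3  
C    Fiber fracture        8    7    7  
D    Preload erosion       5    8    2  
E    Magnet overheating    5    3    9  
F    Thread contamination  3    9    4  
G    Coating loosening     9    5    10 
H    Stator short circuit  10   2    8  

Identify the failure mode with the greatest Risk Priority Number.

G

RPN = Severity × Occurrence × Detection:
  A: 2 × 9 × 9 = 162
  B: 1 × 3 × 8 = 24
  C: 8 × 7 × 7 = 392
  D: 5 × 2 × 8 = 80
  E: 5 × 9 × 3 = 135
  F: 3 × 4 × 9 = 108
  G: 9 × 10 × 5 = 450
  H: 10 × 8 × 2 = 160
Highest RPN is 450 → G.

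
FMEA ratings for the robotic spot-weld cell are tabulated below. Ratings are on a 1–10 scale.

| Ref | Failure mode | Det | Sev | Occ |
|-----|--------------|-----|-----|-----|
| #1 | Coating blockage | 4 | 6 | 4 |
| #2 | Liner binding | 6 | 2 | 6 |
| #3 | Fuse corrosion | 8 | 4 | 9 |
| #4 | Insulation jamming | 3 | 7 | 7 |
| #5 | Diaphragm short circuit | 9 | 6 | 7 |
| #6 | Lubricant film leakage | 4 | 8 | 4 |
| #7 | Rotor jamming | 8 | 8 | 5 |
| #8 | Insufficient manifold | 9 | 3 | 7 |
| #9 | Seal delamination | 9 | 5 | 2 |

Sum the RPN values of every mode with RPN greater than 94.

1546

RPN = Severity × Occurrence × Detection:
  #1: 6 × 4 × 4 = 96
  #2: 2 × 6 × 6 = 72
  #3: 4 × 9 × 8 = 288
  #4: 7 × 7 × 3 = 147
  #5: 6 × 7 × 9 = 378
  #6: 8 × 4 × 4 = 128
  #7: 8 × 5 × 8 = 320
  #8: 3 × 7 × 9 = 189
  #9: 5 × 2 × 9 = 90
RPN > 94: #1 (96), #3 (288), #4 (147), #5 (378), #6 (128), #7 (320), #8 (189).
Sum: 96 + 288 + 147 + 378 + 128 + 320 + 189 = 1546.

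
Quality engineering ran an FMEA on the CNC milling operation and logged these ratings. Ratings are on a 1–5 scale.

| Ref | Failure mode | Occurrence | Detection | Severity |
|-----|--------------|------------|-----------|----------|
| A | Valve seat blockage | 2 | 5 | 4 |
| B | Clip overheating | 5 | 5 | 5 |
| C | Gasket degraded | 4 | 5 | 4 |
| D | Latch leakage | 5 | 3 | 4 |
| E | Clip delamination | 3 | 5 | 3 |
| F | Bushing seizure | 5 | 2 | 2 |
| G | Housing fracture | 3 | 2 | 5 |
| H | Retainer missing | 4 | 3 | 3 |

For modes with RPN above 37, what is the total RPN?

350

RPN = Severity × Occurrence × Detection:
  A: 4 × 2 × 5 = 40
  B: 5 × 5 × 5 = 125
  C: 4 × 4 × 5 = 80
  D: 4 × 5 × 3 = 60
  E: 3 × 3 × 5 = 45
  F: 2 × 5 × 2 = 20
  G: 5 × 3 × 2 = 30
  H: 3 × 4 × 3 = 36
RPN > 37: A (40), B (125), C (80), D (60), E (45).
Sum: 40 + 125 + 80 + 60 + 45 = 350.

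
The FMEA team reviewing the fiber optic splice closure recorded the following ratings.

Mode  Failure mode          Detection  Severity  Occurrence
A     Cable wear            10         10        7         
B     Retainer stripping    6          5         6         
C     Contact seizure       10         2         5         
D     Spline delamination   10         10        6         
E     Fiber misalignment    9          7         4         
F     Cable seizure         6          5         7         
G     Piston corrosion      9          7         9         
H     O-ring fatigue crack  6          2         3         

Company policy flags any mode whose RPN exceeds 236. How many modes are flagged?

RPN = Severity × Occurrence × Detection:
  A: 10 × 7 × 10 = 700
  B: 5 × 6 × 6 = 180
  C: 2 × 5 × 10 = 100
  D: 10 × 6 × 10 = 600
  E: 7 × 4 × 9 = 252
  F: 5 × 7 × 6 = 210
  G: 7 × 9 × 9 = 567
  H: 2 × 3 × 6 = 36
Modes with RPN > 236: A (700), D (600), E (252), G (567) → 4.

4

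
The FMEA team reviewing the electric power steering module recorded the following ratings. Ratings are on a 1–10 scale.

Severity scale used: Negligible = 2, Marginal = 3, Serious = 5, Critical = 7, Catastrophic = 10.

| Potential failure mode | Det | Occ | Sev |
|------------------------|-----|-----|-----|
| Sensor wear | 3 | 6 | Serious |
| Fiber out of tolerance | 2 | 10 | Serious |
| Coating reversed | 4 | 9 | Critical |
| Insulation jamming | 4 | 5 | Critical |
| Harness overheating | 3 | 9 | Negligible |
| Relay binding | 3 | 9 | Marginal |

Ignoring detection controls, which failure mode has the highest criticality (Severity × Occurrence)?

Criticality = Severity × Occurrence:
  Sensor wear: 5 × 6 = 30
  Fiber out of tolerance: 5 × 10 = 50
  Coating reversed: 7 × 9 = 63
  Insulation jamming: 7 × 5 = 35
  Harness overheating: 2 × 9 = 18
  Relay binding: 3 × 9 = 27
Highest criticality is 63 → Coating reversed.

Coating reversed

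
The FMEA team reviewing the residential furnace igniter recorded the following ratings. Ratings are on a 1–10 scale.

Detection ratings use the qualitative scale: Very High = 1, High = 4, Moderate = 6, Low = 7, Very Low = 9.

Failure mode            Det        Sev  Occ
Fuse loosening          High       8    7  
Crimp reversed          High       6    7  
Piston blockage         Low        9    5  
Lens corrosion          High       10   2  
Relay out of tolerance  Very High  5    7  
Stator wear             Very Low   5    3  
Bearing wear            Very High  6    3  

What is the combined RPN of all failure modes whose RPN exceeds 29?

957

RPN = Severity × Occurrence × Detection:
  Fuse loosening: 8 × 7 × 4 = 224
  Crimp reversed: 6 × 7 × 4 = 168
  Piston blockage: 9 × 5 × 7 = 315
  Lens corrosion: 10 × 2 × 4 = 80
  Relay out of tolerance: 5 × 7 × 1 = 35
  Stator wear: 5 × 3 × 9 = 135
  Bearing wear: 6 × 3 × 1 = 18
RPN > 29: Fuse loosening (224), Crimp reversed (168), Piston blockage (315), Lens corrosion (80), Relay out of tolerance (35), Stator wear (135).
Sum: 224 + 168 + 315 + 80 + 35 + 135 = 957.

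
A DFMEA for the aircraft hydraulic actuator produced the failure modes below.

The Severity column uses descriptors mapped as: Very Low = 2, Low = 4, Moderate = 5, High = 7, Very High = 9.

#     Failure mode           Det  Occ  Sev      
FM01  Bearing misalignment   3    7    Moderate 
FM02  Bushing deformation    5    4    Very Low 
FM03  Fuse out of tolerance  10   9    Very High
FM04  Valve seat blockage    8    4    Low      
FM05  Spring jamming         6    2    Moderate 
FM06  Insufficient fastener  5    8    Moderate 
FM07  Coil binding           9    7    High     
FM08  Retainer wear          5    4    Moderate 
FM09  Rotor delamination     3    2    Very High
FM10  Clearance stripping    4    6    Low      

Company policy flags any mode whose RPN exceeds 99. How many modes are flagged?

RPN = Severity × Occurrence × Detection:
  FM01: 5 × 7 × 3 = 105
  FM02: 2 × 4 × 5 = 40
  FM03: 9 × 9 × 10 = 810
  FM04: 4 × 4 × 8 = 128
  FM05: 5 × 2 × 6 = 60
  FM06: 5 × 8 × 5 = 200
  FM07: 7 × 7 × 9 = 441
  FM08: 5 × 4 × 5 = 100
  FM09: 9 × 2 × 3 = 54
  FM10: 4 × 6 × 4 = 96
Modes with RPN > 99: FM01 (105), FM03 (810), FM04 (128), FM06 (200), FM07 (441), FM08 (100) → 6.

6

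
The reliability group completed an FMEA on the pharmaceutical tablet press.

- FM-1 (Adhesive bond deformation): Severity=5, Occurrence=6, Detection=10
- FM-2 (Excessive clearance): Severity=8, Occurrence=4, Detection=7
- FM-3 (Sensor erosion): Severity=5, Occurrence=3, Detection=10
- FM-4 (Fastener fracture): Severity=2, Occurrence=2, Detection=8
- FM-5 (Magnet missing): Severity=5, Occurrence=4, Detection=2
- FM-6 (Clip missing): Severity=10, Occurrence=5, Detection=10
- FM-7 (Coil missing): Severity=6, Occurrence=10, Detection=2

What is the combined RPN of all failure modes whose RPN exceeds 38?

RPN = Severity × Occurrence × Detection:
  FM-1: 5 × 6 × 10 = 300
  FM-2: 8 × 4 × 7 = 224
  FM-3: 5 × 3 × 10 = 150
  FM-4: 2 × 2 × 8 = 32
  FM-5: 5 × 4 × 2 = 40
  FM-6: 10 × 5 × 10 = 500
  FM-7: 6 × 10 × 2 = 120
RPN > 38: FM-1 (300), FM-2 (224), FM-3 (150), FM-5 (40), FM-6 (500), FM-7 (120).
Sum: 300 + 224 + 150 + 40 + 500 + 120 = 1334.

1334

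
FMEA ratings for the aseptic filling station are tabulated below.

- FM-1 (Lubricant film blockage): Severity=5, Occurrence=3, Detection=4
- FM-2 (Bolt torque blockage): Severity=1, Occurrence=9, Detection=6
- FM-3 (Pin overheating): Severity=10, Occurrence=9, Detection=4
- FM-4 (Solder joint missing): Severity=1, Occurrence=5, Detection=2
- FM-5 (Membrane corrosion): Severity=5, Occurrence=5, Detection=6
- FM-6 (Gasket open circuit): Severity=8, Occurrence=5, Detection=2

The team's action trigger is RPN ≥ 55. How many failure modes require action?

4

RPN = Severity × Occurrence × Detection:
  FM-1: 5 × 3 × 4 = 60
  FM-2: 1 × 9 × 6 = 54
  FM-3: 10 × 9 × 4 = 360
  FM-4: 1 × 5 × 2 = 10
  FM-5: 5 × 5 × 6 = 150
  FM-6: 8 × 5 × 2 = 80
Modes with RPN ≥ 55: FM-1 (60), FM-3 (360), FM-5 (150), FM-6 (80) → 4.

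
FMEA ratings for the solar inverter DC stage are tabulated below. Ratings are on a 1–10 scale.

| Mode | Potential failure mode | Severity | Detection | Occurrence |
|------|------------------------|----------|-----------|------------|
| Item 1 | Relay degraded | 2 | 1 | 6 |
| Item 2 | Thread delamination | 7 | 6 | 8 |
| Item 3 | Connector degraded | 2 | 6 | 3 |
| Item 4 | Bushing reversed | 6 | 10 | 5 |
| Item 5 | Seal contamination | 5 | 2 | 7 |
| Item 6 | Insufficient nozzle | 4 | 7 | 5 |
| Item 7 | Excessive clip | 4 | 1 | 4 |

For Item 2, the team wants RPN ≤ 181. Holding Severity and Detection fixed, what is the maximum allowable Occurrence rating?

4

Item 2: S=7, O=8, D=6 → current RPN = 336.
Fixed product = 42. Need 42 × O ≤ 181, so O ≤ 181/42 = 4.31.
Maximum integer Occurrence rating = 4 (gives RPN 168; O=5 would give 210 > 181).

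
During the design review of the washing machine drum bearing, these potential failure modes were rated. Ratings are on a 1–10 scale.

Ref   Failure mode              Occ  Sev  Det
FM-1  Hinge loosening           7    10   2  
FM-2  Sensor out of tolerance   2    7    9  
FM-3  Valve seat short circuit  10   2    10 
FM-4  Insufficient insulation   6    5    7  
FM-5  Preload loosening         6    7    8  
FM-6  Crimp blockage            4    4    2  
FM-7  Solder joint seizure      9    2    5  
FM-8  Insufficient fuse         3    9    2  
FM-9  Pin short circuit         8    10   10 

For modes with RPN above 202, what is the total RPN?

1346

RPN = Severity × Occurrence × Detection:
  FM-1: 10 × 7 × 2 = 140
  FM-2: 7 × 2 × 9 = 126
  FM-3: 2 × 10 × 10 = 200
  FM-4: 5 × 6 × 7 = 210
  FM-5: 7 × 6 × 8 = 336
  FM-6: 4 × 4 × 2 = 32
  FM-7: 2 × 9 × 5 = 90
  FM-8: 9 × 3 × 2 = 54
  FM-9: 10 × 8 × 10 = 800
RPN > 202: FM-4 (210), FM-5 (336), FM-9 (800).
Sum: 210 + 336 + 800 = 1346.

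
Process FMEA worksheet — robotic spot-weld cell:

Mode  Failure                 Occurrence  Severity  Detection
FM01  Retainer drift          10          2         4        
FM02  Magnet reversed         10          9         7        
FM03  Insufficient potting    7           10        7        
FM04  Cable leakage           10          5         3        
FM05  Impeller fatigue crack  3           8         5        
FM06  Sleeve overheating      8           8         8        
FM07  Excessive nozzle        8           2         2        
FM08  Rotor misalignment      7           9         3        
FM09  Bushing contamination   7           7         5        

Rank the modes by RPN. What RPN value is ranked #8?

RPN = Severity × Occurrence × Detection:
  FM01: 2 × 10 × 4 = 80
  FM02: 9 × 10 × 7 = 630
  FM03: 10 × 7 × 7 = 490
  FM04: 5 × 10 × 3 = 150
  FM05: 8 × 3 × 5 = 120
  FM06: 8 × 8 × 8 = 512
  FM07: 2 × 8 × 2 = 32
  FM08: 9 × 7 × 3 = 189
  FM09: 7 × 7 × 5 = 245
Sorted descending: 630, 512, 490, 245, 189, 150, 120, 80, 32.
The eighth-highest RPN is 80 (FM01).

80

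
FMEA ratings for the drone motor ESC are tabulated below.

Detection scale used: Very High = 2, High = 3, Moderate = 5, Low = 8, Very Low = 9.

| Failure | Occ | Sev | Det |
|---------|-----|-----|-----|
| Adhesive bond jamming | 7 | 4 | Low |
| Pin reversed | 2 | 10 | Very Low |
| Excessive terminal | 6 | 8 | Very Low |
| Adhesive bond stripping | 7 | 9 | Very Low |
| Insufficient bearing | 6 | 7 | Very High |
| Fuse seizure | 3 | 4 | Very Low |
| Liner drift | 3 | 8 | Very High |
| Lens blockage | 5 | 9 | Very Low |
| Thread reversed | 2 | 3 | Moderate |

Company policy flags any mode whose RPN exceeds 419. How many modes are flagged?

RPN = Severity × Occurrence × Detection:
  Adhesive bond jamming: 4 × 7 × 8 = 224
  Pin reversed: 10 × 2 × 9 = 180
  Excessive terminal: 8 × 6 × 9 = 432
  Adhesive bond stripping: 9 × 7 × 9 = 567
  Insufficient bearing: 7 × 6 × 2 = 84
  Fuse seizure: 4 × 3 × 9 = 108
  Liner drift: 8 × 3 × 2 = 48
  Lens blockage: 9 × 5 × 9 = 405
  Thread reversed: 3 × 2 × 5 = 30
Modes with RPN > 419: Excessive terminal (432), Adhesive bond stripping (567) → 2.

2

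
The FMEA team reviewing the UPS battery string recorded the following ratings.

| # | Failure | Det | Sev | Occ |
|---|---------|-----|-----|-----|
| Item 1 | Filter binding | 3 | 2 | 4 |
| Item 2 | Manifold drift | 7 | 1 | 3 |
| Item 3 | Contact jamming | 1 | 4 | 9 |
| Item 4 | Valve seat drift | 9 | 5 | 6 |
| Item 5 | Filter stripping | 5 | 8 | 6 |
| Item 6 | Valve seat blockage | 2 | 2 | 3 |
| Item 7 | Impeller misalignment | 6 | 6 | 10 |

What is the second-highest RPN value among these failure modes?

270

RPN = Severity × Occurrence × Detection:
  Item 1: 2 × 4 × 3 = 24
  Item 2: 1 × 3 × 7 = 21
  Item 3: 4 × 9 × 1 = 36
  Item 4: 5 × 6 × 9 = 270
  Item 5: 8 × 6 × 5 = 240
  Item 6: 2 × 3 × 2 = 12
  Item 7: 6 × 10 × 6 = 360
Sorted descending: 360, 270, 240, 36, 24, 21, 12.
The second-highest RPN is 270 (Item 4).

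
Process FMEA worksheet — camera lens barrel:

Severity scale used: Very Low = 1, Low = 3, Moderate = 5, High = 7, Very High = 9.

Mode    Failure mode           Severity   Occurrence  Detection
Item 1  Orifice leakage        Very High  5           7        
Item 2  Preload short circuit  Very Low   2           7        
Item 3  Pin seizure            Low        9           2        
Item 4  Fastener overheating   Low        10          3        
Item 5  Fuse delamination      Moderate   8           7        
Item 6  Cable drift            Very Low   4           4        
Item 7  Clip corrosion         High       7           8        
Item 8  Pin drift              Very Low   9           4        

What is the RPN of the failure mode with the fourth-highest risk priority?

RPN = Severity × Occurrence × Detection:
  Item 1: 9 × 5 × 7 = 315
  Item 2: 1 × 2 × 7 = 14
  Item 3: 3 × 9 × 2 = 54
  Item 4: 3 × 10 × 3 = 90
  Item 5: 5 × 8 × 7 = 280
  Item 6: 1 × 4 × 4 = 16
  Item 7: 7 × 7 × 8 = 392
  Item 8: 1 × 9 × 4 = 36
Sorted descending: 392, 315, 280, 90, 54, 36, 16, 14.
The fourth-highest RPN is 90 (Item 4).

90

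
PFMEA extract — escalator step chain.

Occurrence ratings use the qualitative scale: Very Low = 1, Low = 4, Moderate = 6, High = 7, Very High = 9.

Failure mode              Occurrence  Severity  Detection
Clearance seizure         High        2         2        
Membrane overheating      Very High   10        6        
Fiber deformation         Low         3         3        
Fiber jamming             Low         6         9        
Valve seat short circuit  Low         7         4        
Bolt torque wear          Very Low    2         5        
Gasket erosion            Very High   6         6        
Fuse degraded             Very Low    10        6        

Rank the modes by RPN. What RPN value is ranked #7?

RPN = Severity × Occurrence × Detection:
  Clearance seizure: 2 × 7 × 2 = 28
  Membrane overheating: 10 × 9 × 6 = 540
  Fiber deformation: 3 × 4 × 3 = 36
  Fiber jamming: 6 × 4 × 9 = 216
  Valve seat short circuit: 7 × 4 × 4 = 112
  Bolt torque wear: 2 × 1 × 5 = 10
  Gasket erosion: 6 × 9 × 6 = 324
  Fuse degraded: 10 × 1 × 6 = 60
Sorted descending: 540, 324, 216, 112, 60, 36, 28, 10.
The seventh-highest RPN is 28 (Clearance seizure).

28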